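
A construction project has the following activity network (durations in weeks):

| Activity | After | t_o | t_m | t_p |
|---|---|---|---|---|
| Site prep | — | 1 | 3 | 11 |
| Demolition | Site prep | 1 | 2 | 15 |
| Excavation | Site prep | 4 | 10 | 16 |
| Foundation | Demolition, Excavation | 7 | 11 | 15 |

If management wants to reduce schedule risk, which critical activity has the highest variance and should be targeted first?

te_Site prep = (1 + 4·3 + 11)/6 = 24/6 = 4; σ²_Site prep = ((11−1)/6)² = 2.778
te_Demolition = (1 + 4·2 + 15)/6 = 24/6 = 4; σ²_Demolition = ((15−1)/6)² = 5.444
te_Excavation = (4 + 4·10 + 16)/6 = 60/6 = 10; σ²_Excavation = ((16−4)/6)² = 4.000
te_Foundation = (7 + 4·11 + 15)/6 = 66/6 = 11; σ²_Foundation = ((15−7)/6)² = 1.778

Forward pass:
ES_Site prep = 0; EF_Site prep = 4
ES_Demolition = 4; EF_Demolition = 4+4 = 8
ES_Excavation = 4; EF_Excavation = 4+10 = 14
ES_Foundation = max(EF_Demolition=8, EF_Excavation=14) = 14; EF_Foundation = 14+11 = 25
Expected project duration μ = 25 weeks. Critical path: Site prep → Excavation → Foundation.

Variances on critical path: σ²_Site prep=2.778, σ²_Excavation=4.000, σ²_Foundation=1.778.
Largest is σ²_Excavation = 4.000.

Excavation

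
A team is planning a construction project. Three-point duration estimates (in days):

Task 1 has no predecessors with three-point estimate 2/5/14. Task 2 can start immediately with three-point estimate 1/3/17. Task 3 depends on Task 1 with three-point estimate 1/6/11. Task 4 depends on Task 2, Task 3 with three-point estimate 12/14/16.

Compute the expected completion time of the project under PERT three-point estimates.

te_Task 1 = (2 + 4·5 + 14)/6 = 36/6 = 6
te_Task 2 = (1 + 4·3 + 17)/6 = 30/6 = 5
te_Task 3 = (1 + 4·6 + 11)/6 = 36/6 = 6
te_Task 4 = (12 + 4·14 + 16)/6 = 84/6 = 14

Forward pass:
ES_Task 1 = 0; EF_Task 1 = 6
ES_Task 2 = 0; EF_Task 2 = 5
ES_Task 3 = 6; EF_Task 3 = 6+6 = 12
ES_Task 4 = max(EF_Task 2=5, EF_Task 3=12) = 12; EF_Task 4 = 12+14 = 26
Expected project duration μ = 26 days. Critical path: Task 1 → Task 3 → Task 4.

26 days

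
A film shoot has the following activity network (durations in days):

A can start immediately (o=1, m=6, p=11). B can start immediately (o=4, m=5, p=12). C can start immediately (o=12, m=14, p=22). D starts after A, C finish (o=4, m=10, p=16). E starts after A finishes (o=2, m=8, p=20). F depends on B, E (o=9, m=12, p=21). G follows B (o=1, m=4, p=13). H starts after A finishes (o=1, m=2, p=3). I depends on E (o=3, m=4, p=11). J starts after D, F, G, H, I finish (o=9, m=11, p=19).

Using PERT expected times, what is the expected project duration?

te_A = (1 + 4·6 + 11)/6 = 36/6 = 6
te_B = (4 + 4·5 + 12)/6 = 36/6 = 6
te_C = (12 + 4·14 + 22)/6 = 90/6 = 15
te_D = (4 + 4·10 + 16)/6 = 60/6 = 10
te_E = (2 + 4·8 + 20)/6 = 54/6 = 9
te_F = (9 + 4·12 + 21)/6 = 78/6 = 13
te_G = (1 + 4·4 + 13)/6 = 30/6 = 5
te_H = (1 + 4·2 + 3)/6 = 12/6 = 2
te_I = (3 + 4·4 + 11)/6 = 30/6 = 5
te_J = (9 + 4·11 + 19)/6 = 72/6 = 12

Forward pass:
ES_A = 0; EF_A = 6
ES_B = 0; EF_B = 6
ES_C = 0; EF_C = 15
ES_D = max(EF_A=6, EF_C=15) = 15; EF_D = 15+10 = 25
ES_E = 6; EF_E = 6+9 = 15
ES_F = max(EF_B=6, EF_E=15) = 15; EF_F = 15+13 = 28
ES_G = 6; EF_G = 6+5 = 11
ES_H = 6; EF_H = 6+2 = 8
ES_I = 15; EF_I = 15+5 = 20
ES_J = max(EF_D=25, EF_F=28, EF_G=11, EF_H=8, EF_I=20) = 28; EF_J = 28+12 = 40
Expected project duration μ = 40 days. Critical path: A → E → F → J.

40 days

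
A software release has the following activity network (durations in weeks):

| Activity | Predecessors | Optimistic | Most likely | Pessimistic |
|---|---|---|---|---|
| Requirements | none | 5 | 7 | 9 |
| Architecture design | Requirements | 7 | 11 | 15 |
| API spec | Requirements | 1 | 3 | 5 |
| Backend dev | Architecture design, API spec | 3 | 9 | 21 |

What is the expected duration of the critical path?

28 weeks

te_Requirements = (5 + 4·7 + 9)/6 = 42/6 = 7
te_Architecture design = (7 + 4·11 + 15)/6 = 66/6 = 11
te_API spec = (1 + 4·3 + 5)/6 = 18/6 = 3
te_Backend dev = (3 + 4·9 + 21)/6 = 60/6 = 10

Forward pass:
ES_Requirements = 0; EF_Requirements = 7
ES_Architecture design = 7; EF_Architecture design = 7+11 = 18
ES_API spec = 7; EF_API spec = 7+3 = 10
ES_Backend dev = max(EF_Architecture design=18, EF_API spec=10) = 18; EF_Backend dev = 18+10 = 28
Expected project duration μ = 28 weeks. Critical path: Requirements → Architecture design → Backend dev.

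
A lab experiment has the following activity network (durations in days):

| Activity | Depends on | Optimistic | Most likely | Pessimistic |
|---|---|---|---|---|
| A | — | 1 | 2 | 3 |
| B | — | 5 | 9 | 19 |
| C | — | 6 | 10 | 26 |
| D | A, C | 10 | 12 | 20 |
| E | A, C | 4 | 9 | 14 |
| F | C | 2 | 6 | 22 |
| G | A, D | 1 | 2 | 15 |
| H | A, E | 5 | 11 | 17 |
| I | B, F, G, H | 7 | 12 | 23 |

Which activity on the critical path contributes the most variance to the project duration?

te_A = (1 + 4·2 + 3)/6 = 12/6 = 2; σ²_A = ((3−1)/6)² = 0.111
te_B = (5 + 4·9 + 19)/6 = 60/6 = 10; σ²_B = ((19−5)/6)² = 5.444
te_C = (6 + 4·10 + 26)/6 = 72/6 = 12; σ²_C = ((26−6)/6)² = 11.111
te_D = (10 + 4·12 + 20)/6 = 78/6 = 13; σ²_D = ((20−10)/6)² = 2.778
te_E = (4 + 4·9 + 14)/6 = 54/6 = 9; σ²_E = ((14−4)/6)² = 2.778
te_F = (2 + 4·6 + 22)/6 = 48/6 = 8; σ²_F = ((22−2)/6)² = 11.111
te_G = (1 + 4·2 + 15)/6 = 24/6 = 4; σ²_G = ((15−1)/6)² = 5.444
te_H = (5 + 4·11 + 17)/6 = 66/6 = 11; σ²_H = ((17−5)/6)² = 4.000
te_I = (7 + 4·12 + 23)/6 = 78/6 = 13; σ²_I = ((23−7)/6)² = 7.111

Forward pass:
ES_A = 0; EF_A = 2
ES_B = 0; EF_B = 10
ES_C = 0; EF_C = 12
ES_D = max(EF_A=2, EF_C=12) = 12; EF_D = 12+13 = 25
ES_E = max(EF_A=2, EF_C=12) = 12; EF_E = 12+9 = 21
ES_F = 12; EF_F = 12+8 = 20
ES_G = max(EF_A=2, EF_D=25) = 25; EF_G = 25+4 = 29
ES_H = max(EF_A=2, EF_E=21) = 21; EF_H = 21+11 = 32
ES_I = max(EF_B=10, EF_F=20, EF_G=29, EF_H=32) = 32; EF_I = 32+13 = 45
Expected project duration μ = 45 days. Critical path: C → E → H → I.

Variances on critical path: σ²_C=11.111, σ²_E=2.778, σ²_H=4.000, σ²_I=7.111.
Largest is σ²_C = 11.111.

C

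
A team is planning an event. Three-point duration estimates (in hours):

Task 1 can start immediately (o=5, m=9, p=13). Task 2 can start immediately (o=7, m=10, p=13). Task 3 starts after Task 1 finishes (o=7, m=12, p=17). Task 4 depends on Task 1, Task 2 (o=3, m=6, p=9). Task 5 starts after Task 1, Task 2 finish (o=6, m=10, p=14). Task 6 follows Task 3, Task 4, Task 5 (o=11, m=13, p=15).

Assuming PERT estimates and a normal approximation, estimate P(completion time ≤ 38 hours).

te_Task 1 = (5 + 4·9 + 13)/6 = 54/6 = 9; σ²_Task 1 = ((13−5)/6)² = 1.778
te_Task 2 = (7 + 4·10 + 13)/6 = 60/6 = 10; σ²_Task 2 = ((13−7)/6)² = 1.000
te_Task 3 = (7 + 4·12 + 17)/6 = 72/6 = 12; σ²_Task 3 = ((17−7)/6)² = 2.778
te_Task 4 = (3 + 4·6 + 9)/6 = 36/6 = 6; σ²_Task 4 = ((9−3)/6)² = 1.000
te_Task 5 = (6 + 4·10 + 14)/6 = 60/6 = 10; σ²_Task 5 = ((14−6)/6)² = 1.778
te_Task 6 = (11 + 4·13 + 15)/6 = 78/6 = 13; σ²_Task 6 = ((15−11)/6)² = 0.444

Forward pass:
ES_Task 1 = 0; EF_Task 1 = 9
ES_Task 2 = 0; EF_Task 2 = 10
ES_Task 3 = 9; EF_Task 3 = 9+12 = 21
ES_Task 4 = max(EF_Task 1=9, EF_Task 2=10) = 10; EF_Task 4 = 10+6 = 16
ES_Task 5 = max(EF_Task 1=9, EF_Task 2=10) = 10; EF_Task 5 = 10+10 = 20
ES_Task 6 = max(EF_Task 3=21, EF_Task 4=16, EF_Task 5=20) = 21; EF_Task 6 = 21+13 = 34
Expected project duration μ = 34 hours. Critical path: Task 1 → Task 3 → Task 6.

Variance along critical path = 1.778 + 2.778 + 0.444 = 5.000; σ = √5.000 = 2.236 hours.
Z = (38 − 34) / 2.236 = 1.789
P(T ≤ 38) = Φ(1.789) ≈ 0.963

0.963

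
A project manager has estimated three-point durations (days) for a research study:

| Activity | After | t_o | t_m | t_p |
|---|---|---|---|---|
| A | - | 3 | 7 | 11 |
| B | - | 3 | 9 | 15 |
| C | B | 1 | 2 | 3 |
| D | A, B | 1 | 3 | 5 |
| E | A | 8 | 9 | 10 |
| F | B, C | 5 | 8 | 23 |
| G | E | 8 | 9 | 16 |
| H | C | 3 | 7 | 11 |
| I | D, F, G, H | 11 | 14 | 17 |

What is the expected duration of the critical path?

40 days

te_A = (3 + 4·7 + 11)/6 = 42/6 = 7
te_B = (3 + 4·9 + 15)/6 = 54/6 = 9
te_C = (1 + 4·2 + 3)/6 = 12/6 = 2
te_D = (1 + 4·3 + 5)/6 = 18/6 = 3
te_E = (8 + 4·9 + 10)/6 = 54/6 = 9
te_F = (5 + 4·8 + 23)/6 = 60/6 = 10
te_G = (8 + 4·9 + 16)/6 = 60/6 = 10
te_H = (3 + 4·7 + 11)/6 = 42/6 = 7
te_I = (11 + 4·14 + 17)/6 = 84/6 = 14

Forward pass:
ES_A = 0; EF_A = 7
ES_B = 0; EF_B = 9
ES_C = 9; EF_C = 9+2 = 11
ES_D = max(EF_A=7, EF_B=9) = 9; EF_D = 9+3 = 12
ES_E = 7; EF_E = 7+9 = 16
ES_F = max(EF_B=9, EF_C=11) = 11; EF_F = 11+10 = 21
ES_G = 16; EF_G = 16+10 = 26
ES_H = 11; EF_H = 11+7 = 18
ES_I = max(EF_D=12, EF_F=21, EF_G=26, EF_H=18) = 26; EF_I = 26+14 = 40
Expected project duration μ = 40 days. Critical path: A → E → G → I.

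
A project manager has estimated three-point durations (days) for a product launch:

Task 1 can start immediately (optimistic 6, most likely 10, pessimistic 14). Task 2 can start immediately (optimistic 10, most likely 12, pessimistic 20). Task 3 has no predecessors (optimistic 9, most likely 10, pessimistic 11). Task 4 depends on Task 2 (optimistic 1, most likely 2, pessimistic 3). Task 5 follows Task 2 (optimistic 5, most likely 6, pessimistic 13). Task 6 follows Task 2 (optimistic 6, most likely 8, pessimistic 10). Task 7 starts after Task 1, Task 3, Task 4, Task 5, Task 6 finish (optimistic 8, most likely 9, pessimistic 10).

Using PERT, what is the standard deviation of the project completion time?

1.83 days

te_Task 1 = (6 + 4·10 + 14)/6 = 60/6 = 10; σ²_Task 1 = ((14−6)/6)² = 1.778
te_Task 2 = (10 + 4·12 + 20)/6 = 78/6 = 13; σ²_Task 2 = ((20−10)/6)² = 2.778
te_Task 3 = (9 + 4·10 + 11)/6 = 60/6 = 10; σ²_Task 3 = ((11−9)/6)² = 0.111
te_Task 4 = (1 + 4·2 + 3)/6 = 12/6 = 2; σ²_Task 4 = ((3−1)/6)² = 0.111
te_Task 5 = (5 + 4·6 + 13)/6 = 42/6 = 7; σ²_Task 5 = ((13−5)/6)² = 1.778
te_Task 6 = (6 + 4·8 + 10)/6 = 48/6 = 8; σ²_Task 6 = ((10−6)/6)² = 0.444
te_Task 7 = (8 + 4·9 + 10)/6 = 54/6 = 9; σ²_Task 7 = ((10−8)/6)² = 0.111

Forward pass:
ES_Task 1 = 0; EF_Task 1 = 10
ES_Task 2 = 0; EF_Task 2 = 13
ES_Task 3 = 0; EF_Task 3 = 10
ES_Task 4 = 13; EF_Task 4 = 13+2 = 15
ES_Task 5 = 13; EF_Task 5 = 13+7 = 20
ES_Task 6 = 13; EF_Task 6 = 13+8 = 21
ES_Task 7 = max(EF_Task 1=10, EF_Task 3=10, EF_Task 4=15, EF_Task 5=20, EF_Task 6=21) = 21; EF_Task 7 = 21+9 = 30
Expected project duration μ = 30 days. Critical path: Task 2 → Task 6 → Task 7.

Variance along critical path = 2.778 + 0.444 + 0.111 = 3.333
σ = √3.333 = 1.826 days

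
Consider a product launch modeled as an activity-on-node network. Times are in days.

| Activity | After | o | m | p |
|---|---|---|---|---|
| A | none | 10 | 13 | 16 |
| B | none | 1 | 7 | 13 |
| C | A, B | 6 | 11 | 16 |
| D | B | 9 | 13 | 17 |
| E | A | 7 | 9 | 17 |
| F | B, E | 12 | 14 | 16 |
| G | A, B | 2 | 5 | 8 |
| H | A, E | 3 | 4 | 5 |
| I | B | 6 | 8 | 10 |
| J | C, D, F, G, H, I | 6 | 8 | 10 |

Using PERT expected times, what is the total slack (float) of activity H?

te_A = (10 + 4·13 + 16)/6 = 78/6 = 13
te_B = (1 + 4·7 + 13)/6 = 42/6 = 7
te_C = (6 + 4·11 + 16)/6 = 66/6 = 11
te_D = (9 + 4·13 + 17)/6 = 78/6 = 13
te_E = (7 + 4·9 + 17)/6 = 60/6 = 10
te_F = (12 + 4·14 + 16)/6 = 84/6 = 14
te_G = (2 + 4·5 + 8)/6 = 30/6 = 5
te_H = (3 + 4·4 + 5)/6 = 24/6 = 4
te_I = (6 + 4·8 + 10)/6 = 48/6 = 8
te_J = (6 + 4·8 + 10)/6 = 48/6 = 8

Forward pass:
ES_A = 0; EF_A = 13
ES_B = 0; EF_B = 7
ES_C = max(EF_A=13, EF_B=7) = 13; EF_C = 13+11 = 24
ES_D = 7; EF_D = 7+13 = 20
ES_E = 13; EF_E = 13+10 = 23
ES_F = max(EF_B=7, EF_E=23) = 23; EF_F = 23+14 = 37
ES_G = max(EF_A=13, EF_B=7) = 13; EF_G = 13+5 = 18
ES_H = max(EF_A=13, EF_E=23) = 23; EF_H = 23+4 = 27
ES_I = 7; EF_I = 7+8 = 15
ES_J = max(EF_C=24, EF_D=20, EF_F=37, EF_G=18, EF_H=27, EF_I=15) = 37; EF_J = 37+8 = 45
Expected project duration μ = 45 days. Critical path: A → E → F → J.

Backward pass:
LF_J = 45; LS_J = 45−8 = 37
LF_I = LS_J = 37; LS_I = 37−8 = 29
LF_H = LS_J = 37; LS_H = 37−4 = 33
LF_G = LS_J = 37; LS_G = 37−5 = 32
LF_F = LS_J = 37; LS_F = 37−14 = 23
LF_E = min(LS_F=23, LS_H=33) = 23; LS_E = 23−10 = 13
LF_D = LS_J = 37; LS_D = 37−13 = 24
LF_C = LS_J = 37; LS_C = 37−11 = 26
LF_B = min(LS_C=26, LS_D=24, LS_F=23, LS_G=32, LS_I=29) = 23; LS_B = 23−7 = 16
LF_A = min(LS_C=26, LS_E=13, LS_G=32, LS_H=33) = 13; LS_A = 13−13 = 0
Slack_H = LS_H − ES_H = 33 − 23 = 10

10 days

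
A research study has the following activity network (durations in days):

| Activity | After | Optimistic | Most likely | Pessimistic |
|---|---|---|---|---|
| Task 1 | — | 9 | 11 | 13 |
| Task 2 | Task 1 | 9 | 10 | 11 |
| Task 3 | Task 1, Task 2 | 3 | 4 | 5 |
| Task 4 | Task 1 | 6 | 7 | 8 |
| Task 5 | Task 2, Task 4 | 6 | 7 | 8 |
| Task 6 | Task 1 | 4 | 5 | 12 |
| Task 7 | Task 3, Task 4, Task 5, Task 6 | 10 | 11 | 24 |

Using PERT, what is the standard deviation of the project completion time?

te_Task 1 = (9 + 4·11 + 13)/6 = 66/6 = 11; σ²_Task 1 = ((13−9)/6)² = 0.444
te_Task 2 = (9 + 4·10 + 11)/6 = 60/6 = 10; σ²_Task 2 = ((11−9)/6)² = 0.111
te_Task 3 = (3 + 4·4 + 5)/6 = 24/6 = 4; σ²_Task 3 = ((5−3)/6)² = 0.111
te_Task 4 = (6 + 4·7 + 8)/6 = 42/6 = 7; σ²_Task 4 = ((8−6)/6)² = 0.111
te_Task 5 = (6 + 4·7 + 8)/6 = 42/6 = 7; σ²_Task 5 = ((8−6)/6)² = 0.111
te_Task 6 = (4 + 4·5 + 12)/6 = 36/6 = 6; σ²_Task 6 = ((12−4)/6)² = 1.778
te_Task 7 = (10 + 4·11 + 24)/6 = 78/6 = 13; σ²_Task 7 = ((24−10)/6)² = 5.444

Forward pass:
ES_Task 1 = 0; EF_Task 1 = 11
ES_Task 2 = 11; EF_Task 2 = 11+10 = 21
ES_Task 3 = max(EF_Task 1=11, EF_Task 2=21) = 21; EF_Task 3 = 21+4 = 25
ES_Task 4 = 11; EF_Task 4 = 11+7 = 18
ES_Task 5 = max(EF_Task 2=21, EF_Task 4=18) = 21; EF_Task 5 = 21+7 = 28
ES_Task 6 = 11; EF_Task 6 = 11+6 = 17
ES_Task 7 = max(EF_Task 3=25, EF_Task 4=18, EF_Task 5=28, EF_Task 6=17) = 28; EF_Task 7 = 28+13 = 41
Expected project duration μ = 41 days. Critical path: Task 1 → Task 2 → Task 5 → Task 7.

Variance along critical path = 0.444 + 0.111 + 0.111 + 5.444 = 6.111
σ = √6.111 = 2.472 days

2.47 days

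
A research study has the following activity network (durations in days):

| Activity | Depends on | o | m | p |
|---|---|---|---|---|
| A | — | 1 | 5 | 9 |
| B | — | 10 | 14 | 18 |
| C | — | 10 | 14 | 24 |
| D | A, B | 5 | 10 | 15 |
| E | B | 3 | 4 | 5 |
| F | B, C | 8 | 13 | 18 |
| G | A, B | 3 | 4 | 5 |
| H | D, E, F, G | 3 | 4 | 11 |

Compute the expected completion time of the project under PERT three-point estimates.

33 days

te_A = (1 + 4·5 + 9)/6 = 30/6 = 5
te_B = (10 + 4·14 + 18)/6 = 84/6 = 14
te_C = (10 + 4·14 + 24)/6 = 90/6 = 15
te_D = (5 + 4·10 + 15)/6 = 60/6 = 10
te_E = (3 + 4·4 + 5)/6 = 24/6 = 4
te_F = (8 + 4·13 + 18)/6 = 78/6 = 13
te_G = (3 + 4·4 + 5)/6 = 24/6 = 4
te_H = (3 + 4·4 + 11)/6 = 30/6 = 5

Forward pass:
ES_A = 0; EF_A = 5
ES_B = 0; EF_B = 14
ES_C = 0; EF_C = 15
ES_D = max(EF_A=5, EF_B=14) = 14; EF_D = 14+10 = 24
ES_E = 14; EF_E = 14+4 = 18
ES_F = max(EF_B=14, EF_C=15) = 15; EF_F = 15+13 = 28
ES_G = max(EF_A=5, EF_B=14) = 14; EF_G = 14+4 = 18
ES_H = max(EF_D=24, EF_E=18, EF_F=28, EF_G=18) = 28; EF_H = 28+5 = 33
Expected project duration μ = 33 days. Critical path: C → F → H.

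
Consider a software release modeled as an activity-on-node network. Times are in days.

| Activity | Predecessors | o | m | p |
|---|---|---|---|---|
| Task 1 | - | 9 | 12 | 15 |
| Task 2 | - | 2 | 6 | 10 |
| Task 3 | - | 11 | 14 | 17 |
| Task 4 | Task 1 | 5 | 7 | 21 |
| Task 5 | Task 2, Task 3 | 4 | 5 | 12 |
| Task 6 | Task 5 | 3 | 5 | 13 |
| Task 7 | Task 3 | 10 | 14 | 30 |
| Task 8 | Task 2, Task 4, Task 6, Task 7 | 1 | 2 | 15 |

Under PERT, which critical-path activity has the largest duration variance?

te_Task 1 = (9 + 4·12 + 15)/6 = 72/6 = 12; σ²_Task 1 = ((15−9)/6)² = 1.000
te_Task 2 = (2 + 4·6 + 10)/6 = 36/6 = 6; σ²_Task 2 = ((10−2)/6)² = 1.778
te_Task 3 = (11 + 4·14 + 17)/6 = 84/6 = 14; σ²_Task 3 = ((17−11)/6)² = 1.000
te_Task 4 = (5 + 4·7 + 21)/6 = 54/6 = 9; σ²_Task 4 = ((21−5)/6)² = 7.111
te_Task 5 = (4 + 4·5 + 12)/6 = 36/6 = 6; σ²_Task 5 = ((12−4)/6)² = 1.778
te_Task 6 = (3 + 4·5 + 13)/6 = 36/6 = 6; σ²_Task 6 = ((13−3)/6)² = 2.778
te_Task 7 = (10 + 4·14 + 30)/6 = 96/6 = 16; σ²_Task 7 = ((30−10)/6)² = 11.111
te_Task 8 = (1 + 4·2 + 15)/6 = 24/6 = 4; σ²_Task 8 = ((15−1)/6)² = 5.444

Forward pass:
ES_Task 1 = 0; EF_Task 1 = 12
ES_Task 2 = 0; EF_Task 2 = 6
ES_Task 3 = 0; EF_Task 3 = 14
ES_Task 4 = 12; EF_Task 4 = 12+9 = 21
ES_Task 5 = max(EF_Task 2=6, EF_Task 3=14) = 14; EF_Task 5 = 14+6 = 20
ES_Task 6 = 20; EF_Task 6 = 20+6 = 26
ES_Task 7 = 14; EF_Task 7 = 14+16 = 30
ES_Task 8 = max(EF_Task 2=6, EF_Task 4=21, EF_Task 6=26, EF_Task 7=30) = 30; EF_Task 8 = 30+4 = 34
Expected project duration μ = 34 days. Critical path: Task 3 → Task 7 → Task 8.

Variances on critical path: σ²_Task 3=1.000, σ²_Task 7=11.111, σ²_Task 8=5.444.
Largest is σ²_Task 7 = 11.111.

Task 7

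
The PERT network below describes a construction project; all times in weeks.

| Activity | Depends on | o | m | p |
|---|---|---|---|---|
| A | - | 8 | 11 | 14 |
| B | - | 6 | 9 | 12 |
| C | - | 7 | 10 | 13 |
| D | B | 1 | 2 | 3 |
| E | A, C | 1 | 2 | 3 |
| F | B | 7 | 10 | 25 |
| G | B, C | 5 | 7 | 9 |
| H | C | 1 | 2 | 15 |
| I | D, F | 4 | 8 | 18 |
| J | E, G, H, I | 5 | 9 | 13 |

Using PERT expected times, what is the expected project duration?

39 weeks

te_A = (8 + 4·11 + 14)/6 = 66/6 = 11
te_B = (6 + 4·9 + 12)/6 = 54/6 = 9
te_C = (7 + 4·10 + 13)/6 = 60/6 = 10
te_D = (1 + 4·2 + 3)/6 = 12/6 = 2
te_E = (1 + 4·2 + 3)/6 = 12/6 = 2
te_F = (7 + 4·10 + 25)/6 = 72/6 = 12
te_G = (5 + 4·7 + 9)/6 = 42/6 = 7
te_H = (1 + 4·2 + 15)/6 = 24/6 = 4
te_I = (4 + 4·8 + 18)/6 = 54/6 = 9
te_J = (5 + 4·9 + 13)/6 = 54/6 = 9

Forward pass:
ES_A = 0; EF_A = 11
ES_B = 0; EF_B = 9
ES_C = 0; EF_C = 10
ES_D = 9; EF_D = 9+2 = 11
ES_E = max(EF_A=11, EF_C=10) = 11; EF_E = 11+2 = 13
ES_F = 9; EF_F = 9+12 = 21
ES_G = max(EF_B=9, EF_C=10) = 10; EF_G = 10+7 = 17
ES_H = 10; EF_H = 10+4 = 14
ES_I = max(EF_D=11, EF_F=21) = 21; EF_I = 21+9 = 30
ES_J = max(EF_E=13, EF_G=17, EF_H=14, EF_I=30) = 30; EF_J = 30+9 = 39
Expected project duration μ = 39 weeks. Critical path: B → F → I → J.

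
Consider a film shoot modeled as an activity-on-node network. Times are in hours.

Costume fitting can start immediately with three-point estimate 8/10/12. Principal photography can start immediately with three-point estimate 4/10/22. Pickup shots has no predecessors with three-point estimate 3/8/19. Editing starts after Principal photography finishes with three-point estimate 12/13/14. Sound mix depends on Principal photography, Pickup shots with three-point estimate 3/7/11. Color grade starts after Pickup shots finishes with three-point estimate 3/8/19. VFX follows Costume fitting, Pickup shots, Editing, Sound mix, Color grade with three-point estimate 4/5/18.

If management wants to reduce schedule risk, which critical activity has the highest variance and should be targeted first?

te_Costume fitting = (8 + 4·10 + 12)/6 = 60/6 = 10; σ²_Costume fitting = ((12−8)/6)² = 0.444
te_Principal photography = (4 + 4·10 + 22)/6 = 66/6 = 11; σ²_Principal photography = ((22−4)/6)² = 9.000
te_Pickup shots = (3 + 4·8 + 19)/6 = 54/6 = 9; σ²_Pickup shots = ((19−3)/6)² = 7.111
te_Editing = (12 + 4·13 + 14)/6 = 78/6 = 13; σ²_Editing = ((14−12)/6)² = 0.111
te_Sound mix = (3 + 4·7 + 11)/6 = 42/6 = 7; σ²_Sound mix = ((11−3)/6)² = 1.778
te_Color grade = (3 + 4·8 + 19)/6 = 54/6 = 9; σ²_Color grade = ((19−3)/6)² = 7.111
te_VFX = (4 + 4·5 + 18)/6 = 42/6 = 7; σ²_VFX = ((18−4)/6)² = 5.444

Forward pass:
ES_Costume fitting = 0; EF_Costume fitting = 10
ES_Principal photography = 0; EF_Principal photography = 11
ES_Pickup shots = 0; EF_Pickup shots = 9
ES_Editing = 11; EF_Editing = 11+13 = 24
ES_Sound mix = max(EF_Principal photography=11, EF_Pickup shots=9) = 11; EF_Sound mix = 11+7 = 18
ES_Color grade = 9; EF_Color grade = 9+9 = 18
ES_VFX = max(EF_Costume fitting=10, EF_Pickup shots=9, EF_Editing=24, EF_Sound mix=18, EF_Color grade=18) = 24; EF_VFX = 24+7 = 31
Expected project duration μ = 31 hours. Critical path: Principal photography → Editing → VFX.

Variances on critical path: σ²_Principal photography=9.000, σ²_Editing=0.111, σ²_VFX=5.444.
Largest is σ²_Principal photography = 9.000.

Principal photography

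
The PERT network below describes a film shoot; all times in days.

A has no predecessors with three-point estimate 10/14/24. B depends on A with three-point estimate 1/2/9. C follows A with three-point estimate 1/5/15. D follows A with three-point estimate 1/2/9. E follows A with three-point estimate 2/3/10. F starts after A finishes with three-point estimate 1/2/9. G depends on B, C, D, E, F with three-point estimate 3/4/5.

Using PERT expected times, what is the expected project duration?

25 days

te_A = (10 + 4·14 + 24)/6 = 90/6 = 15
te_B = (1 + 4·2 + 9)/6 = 18/6 = 3
te_C = (1 + 4·5 + 15)/6 = 36/6 = 6
te_D = (1 + 4·2 + 9)/6 = 18/6 = 3
te_E = (2 + 4·3 + 10)/6 = 24/6 = 4
te_F = (1 + 4·2 + 9)/6 = 18/6 = 3
te_G = (3 + 4·4 + 5)/6 = 24/6 = 4

Forward pass:
ES_A = 0; EF_A = 15
ES_B = 15; EF_B = 15+3 = 18
ES_C = 15; EF_C = 15+6 = 21
ES_D = 15; EF_D = 15+3 = 18
ES_E = 15; EF_E = 15+4 = 19
ES_F = 15; EF_F = 15+3 = 18
ES_G = max(EF_B=18, EF_C=21, EF_D=18, EF_E=19, EF_F=18) = 21; EF_G = 21+4 = 25
Expected project duration μ = 25 days. Critical path: A → C → G.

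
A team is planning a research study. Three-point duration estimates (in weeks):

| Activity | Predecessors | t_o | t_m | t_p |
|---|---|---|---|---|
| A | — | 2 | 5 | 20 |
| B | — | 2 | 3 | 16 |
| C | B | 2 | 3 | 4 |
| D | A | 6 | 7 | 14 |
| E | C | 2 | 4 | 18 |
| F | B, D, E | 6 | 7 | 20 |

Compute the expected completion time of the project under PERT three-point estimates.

te_A = (2 + 4·5 + 20)/6 = 42/6 = 7
te_B = (2 + 4·3 + 16)/6 = 30/6 = 5
te_C = (2 + 4·3 + 4)/6 = 18/6 = 3
te_D = (6 + 4·7 + 14)/6 = 48/6 = 8
te_E = (2 + 4·4 + 18)/6 = 36/6 = 6
te_F = (6 + 4·7 + 20)/6 = 54/6 = 9

Forward pass:
ES_A = 0; EF_A = 7
ES_B = 0; EF_B = 5
ES_C = 5; EF_C = 5+3 = 8
ES_D = 7; EF_D = 7+8 = 15
ES_E = 8; EF_E = 8+6 = 14
ES_F = max(EF_B=5, EF_D=15, EF_E=14) = 15; EF_F = 15+9 = 24
Expected project duration μ = 24 weeks. Critical path: A → D → F.

24 weeks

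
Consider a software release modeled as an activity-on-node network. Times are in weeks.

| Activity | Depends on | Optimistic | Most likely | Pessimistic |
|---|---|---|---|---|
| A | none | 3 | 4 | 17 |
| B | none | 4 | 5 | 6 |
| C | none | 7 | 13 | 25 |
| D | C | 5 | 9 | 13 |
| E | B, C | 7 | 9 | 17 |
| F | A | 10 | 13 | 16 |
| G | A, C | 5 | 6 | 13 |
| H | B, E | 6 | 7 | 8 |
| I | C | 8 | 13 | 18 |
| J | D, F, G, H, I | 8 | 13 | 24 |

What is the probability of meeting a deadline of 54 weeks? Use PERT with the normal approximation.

te_A = (3 + 4·4 + 17)/6 = 36/6 = 6; σ²_A = ((17−3)/6)² = 5.444
te_B = (4 + 4·5 + 6)/6 = 30/6 = 5; σ²_B = ((6−4)/6)² = 0.111
te_C = (7 + 4·13 + 25)/6 = 84/6 = 14; σ²_C = ((25−7)/6)² = 9.000
te_D = (5 + 4·9 + 13)/6 = 54/6 = 9; σ²_D = ((13−5)/6)² = 1.778
te_E = (7 + 4·9 + 17)/6 = 60/6 = 10; σ²_E = ((17−7)/6)² = 2.778
te_F = (10 + 4·13 + 16)/6 = 78/6 = 13; σ²_F = ((16−10)/6)² = 1.000
te_G = (5 + 4·6 + 13)/6 = 42/6 = 7; σ²_G = ((13−5)/6)² = 1.778
te_H = (6 + 4·7 + 8)/6 = 42/6 = 7; σ²_H = ((8−6)/6)² = 0.111
te_I = (8 + 4·13 + 18)/6 = 78/6 = 13; σ²_I = ((18−8)/6)² = 2.778
te_J = (8 + 4·13 + 24)/6 = 84/6 = 14; σ²_J = ((24−8)/6)² = 7.111

Forward pass:
ES_A = 0; EF_A = 6
ES_B = 0; EF_B = 5
ES_C = 0; EF_C = 14
ES_D = 14; EF_D = 14+9 = 23
ES_E = max(EF_B=5, EF_C=14) = 14; EF_E = 14+10 = 24
ES_F = 6; EF_F = 6+13 = 19
ES_G = max(EF_A=6, EF_C=14) = 14; EF_G = 14+7 = 21
ES_H = max(EF_B=5, EF_E=24) = 24; EF_H = 24+7 = 31
ES_I = 14; EF_I = 14+13 = 27
ES_J = max(EF_D=23, EF_F=19, EF_G=21, EF_H=31, EF_I=27) = 31; EF_J = 31+14 = 45
Expected project duration μ = 45 weeks. Critical path: C → E → H → J.

Variance along critical path = 9.000 + 2.778 + 0.111 + 7.111 = 19.000; σ = √19.000 = 4.359 weeks.
Z = (54 − 45) / 4.359 = 2.065
P(T ≤ 54) = Φ(2.065) ≈ 0.981

0.981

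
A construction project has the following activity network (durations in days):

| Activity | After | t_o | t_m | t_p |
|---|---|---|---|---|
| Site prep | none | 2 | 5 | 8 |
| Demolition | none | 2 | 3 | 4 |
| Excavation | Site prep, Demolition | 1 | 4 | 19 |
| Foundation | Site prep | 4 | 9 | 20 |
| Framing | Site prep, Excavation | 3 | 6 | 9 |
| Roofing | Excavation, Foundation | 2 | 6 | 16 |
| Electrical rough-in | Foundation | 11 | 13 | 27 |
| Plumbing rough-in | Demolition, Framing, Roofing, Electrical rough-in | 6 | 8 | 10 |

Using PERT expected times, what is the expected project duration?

38 days

te_Site prep = (2 + 4·5 + 8)/6 = 30/6 = 5
te_Demolition = (2 + 4·3 + 4)/6 = 18/6 = 3
te_Excavation = (1 + 4·4 + 19)/6 = 36/6 = 6
te_Foundation = (4 + 4·9 + 20)/6 = 60/6 = 10
te_Framing = (3 + 4·6 + 9)/6 = 36/6 = 6
te_Roofing = (2 + 4·6 + 16)/6 = 42/6 = 7
te_Electrical rough-in = (11 + 4·13 + 27)/6 = 90/6 = 15
te_Plumbing rough-in = (6 + 4·8 + 10)/6 = 48/6 = 8

Forward pass:
ES_Site prep = 0; EF_Site prep = 5
ES_Demolition = 0; EF_Demolition = 3
ES_Excavation = max(EF_Site prep=5, EF_Demolition=3) = 5; EF_Excavation = 5+6 = 11
ES_Foundation = 5; EF_Foundation = 5+10 = 15
ES_Framing = max(EF_Site prep=5, EF_Excavation=11) = 11; EF_Framing = 11+6 = 17
ES_Roofing = max(EF_Excavation=11, EF_Foundation=15) = 15; EF_Roofing = 15+7 = 22
ES_Electrical rough-in = 15; EF_Electrical rough-in = 15+15 = 30
ES_Plumbing rough-in = max(EF_Demolition=3, EF_Framing=17, EF_Roofing=22, EF_Electrical rough-in=30) = 30; EF_Plumbing rough-in = 30+8 = 38
Expected project duration μ = 38 days. Critical path: Site prep → Foundation → Electrical rough-in → Plumbing rough-in.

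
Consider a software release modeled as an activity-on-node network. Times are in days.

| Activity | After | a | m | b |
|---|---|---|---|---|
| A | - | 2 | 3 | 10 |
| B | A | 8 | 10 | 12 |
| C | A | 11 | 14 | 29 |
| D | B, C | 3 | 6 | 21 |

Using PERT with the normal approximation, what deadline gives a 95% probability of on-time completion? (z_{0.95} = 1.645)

35.3 days

te_A = (2 + 4·3 + 10)/6 = 24/6 = 4; σ²_A = ((10−2)/6)² = 1.778
te_B = (8 + 4·10 + 12)/6 = 60/6 = 10; σ²_B = ((12−8)/6)² = 0.444
te_C = (11 + 4·14 + 29)/6 = 96/6 = 16; σ²_C = ((29−11)/6)² = 9.000
te_D = (3 + 4·6 + 21)/6 = 48/6 = 8; σ²_D = ((21−3)/6)² = 9.000

Forward pass:
ES_A = 0; EF_A = 4
ES_B = 4; EF_B = 4+10 = 14
ES_C = 4; EF_C = 4+16 = 20
ES_D = max(EF_B=14, EF_C=20) = 20; EF_D = 20+8 = 28
Expected project duration μ = 28 days. Critical path: A → C → D.

Variance along critical path = 1.778 + 9.000 + 9.000 = 19.778; σ = 4.447 days.
D = μ + z·σ = 28 + 1.645·4.447 = 35.3 days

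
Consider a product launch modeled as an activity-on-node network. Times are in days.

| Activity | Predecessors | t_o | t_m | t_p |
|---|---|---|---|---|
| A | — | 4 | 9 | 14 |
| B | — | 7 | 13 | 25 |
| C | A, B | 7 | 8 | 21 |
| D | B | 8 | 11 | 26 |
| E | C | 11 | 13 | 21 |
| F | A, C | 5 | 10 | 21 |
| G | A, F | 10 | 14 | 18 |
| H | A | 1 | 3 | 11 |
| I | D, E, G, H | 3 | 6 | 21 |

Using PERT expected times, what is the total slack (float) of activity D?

te_A = (4 + 4·9 + 14)/6 = 54/6 = 9
te_B = (7 + 4·13 + 25)/6 = 84/6 = 14
te_C = (7 + 4·8 + 21)/6 = 60/6 = 10
te_D = (8 + 4·11 + 26)/6 = 78/6 = 13
te_E = (11 + 4·13 + 21)/6 = 84/6 = 14
te_F = (5 + 4·10 + 21)/6 = 66/6 = 11
te_G = (10 + 4·14 + 18)/6 = 84/6 = 14
te_H = (1 + 4·3 + 11)/6 = 24/6 = 4
te_I = (3 + 4·6 + 21)/6 = 48/6 = 8

Forward pass:
ES_A = 0; EF_A = 9
ES_B = 0; EF_B = 14
ES_C = max(EF_A=9, EF_B=14) = 14; EF_C = 14+10 = 24
ES_D = 14; EF_D = 14+13 = 27
ES_E = 24; EF_E = 24+14 = 38
ES_F = max(EF_A=9, EF_C=24) = 24; EF_F = 24+11 = 35
ES_G = max(EF_A=9, EF_F=35) = 35; EF_G = 35+14 = 49
ES_H = 9; EF_H = 9+4 = 13
ES_I = max(EF_D=27, EF_E=38, EF_G=49, EF_H=13) = 49; EF_I = 49+8 = 57
Expected project duration μ = 57 days. Critical path: B → C → F → G → I.

Backward pass:
LF_I = 57; LS_I = 57−8 = 49
LF_H = LS_I = 49; LS_H = 49−4 = 45
LF_G = LS_I = 49; LS_G = 49−14 = 35
LF_F = LS_G = 35; LS_F = 35−11 = 24
LF_E = LS_I = 49; LS_E = 49−14 = 35
LF_D = LS_I = 49; LS_D = 49−13 = 36
LF_C = min(LS_E=35, LS_F=24) = 24; LS_C = 24−10 = 14
LF_B = min(LS_C=14, LS_D=36) = 14; LS_B = 14−14 = 0
LF_A = min(LS_C=14, LS_F=24, LS_G=35, LS_H=45) = 14; LS_A = 14−9 = 5
Slack_D = LS_D − ES_D = 36 − 14 = 22

22 days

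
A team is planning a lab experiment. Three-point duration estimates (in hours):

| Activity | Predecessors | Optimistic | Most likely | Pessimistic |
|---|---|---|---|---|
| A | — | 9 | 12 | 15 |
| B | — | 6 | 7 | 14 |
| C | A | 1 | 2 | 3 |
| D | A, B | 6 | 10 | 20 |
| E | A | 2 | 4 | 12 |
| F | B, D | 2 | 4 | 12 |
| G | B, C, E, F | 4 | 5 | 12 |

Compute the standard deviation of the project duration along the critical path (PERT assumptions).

te_A = (9 + 4·12 + 15)/6 = 72/6 = 12; σ²_A = ((15−9)/6)² = 1.000
te_B = (6 + 4·7 + 14)/6 = 48/6 = 8; σ²_B = ((14−6)/6)² = 1.778
te_C = (1 + 4·2 + 3)/6 = 12/6 = 2; σ²_C = ((3−1)/6)² = 0.111
te_D = (6 + 4·10 + 20)/6 = 66/6 = 11; σ²_D = ((20−6)/6)² = 5.444
te_E = (2 + 4·4 + 12)/6 = 30/6 = 5; σ²_E = ((12−2)/6)² = 2.778
te_F = (2 + 4·4 + 12)/6 = 30/6 = 5; σ²_F = ((12−2)/6)² = 2.778
te_G = (4 + 4·5 + 12)/6 = 36/6 = 6; σ²_G = ((12−4)/6)² = 1.778

Forward pass:
ES_A = 0; EF_A = 12
ES_B = 0; EF_B = 8
ES_C = 12; EF_C = 12+2 = 14
ES_D = max(EF_A=12, EF_B=8) = 12; EF_D = 12+11 = 23
ES_E = 12; EF_E = 12+5 = 17
ES_F = max(EF_B=8, EF_D=23) = 23; EF_F = 23+5 = 28
ES_G = max(EF_B=8, EF_C=14, EF_E=17, EF_F=28) = 28; EF_G = 28+6 = 34
Expected project duration μ = 34 hours. Critical path: A → D → F → G.

Variance along critical path = 1.000 + 5.444 + 2.778 + 1.778 = 11.000
σ = √11.000 = 3.317 hours

3.32 hours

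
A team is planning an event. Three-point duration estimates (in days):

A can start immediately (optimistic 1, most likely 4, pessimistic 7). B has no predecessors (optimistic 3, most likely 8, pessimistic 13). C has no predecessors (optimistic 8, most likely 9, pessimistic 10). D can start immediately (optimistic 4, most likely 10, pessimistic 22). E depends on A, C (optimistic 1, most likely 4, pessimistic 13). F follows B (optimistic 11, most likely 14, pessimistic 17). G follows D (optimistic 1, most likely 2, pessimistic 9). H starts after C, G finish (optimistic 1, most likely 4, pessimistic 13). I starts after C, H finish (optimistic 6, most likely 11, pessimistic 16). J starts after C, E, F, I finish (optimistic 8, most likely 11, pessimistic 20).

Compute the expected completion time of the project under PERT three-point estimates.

42 days

te_A = (1 + 4·4 + 7)/6 = 24/6 = 4
te_B = (3 + 4·8 + 13)/6 = 48/6 = 8
te_C = (8 + 4·9 + 10)/6 = 54/6 = 9
te_D = (4 + 4·10 + 22)/6 = 66/6 = 11
te_E = (1 + 4·4 + 13)/6 = 30/6 = 5
te_F = (11 + 4·14 + 17)/6 = 84/6 = 14
te_G = (1 + 4·2 + 9)/6 = 18/6 = 3
te_H = (1 + 4·4 + 13)/6 = 30/6 = 5
te_I = (6 + 4·11 + 16)/6 = 66/6 = 11
te_J = (8 + 4·11 + 20)/6 = 72/6 = 12

Forward pass:
ES_A = 0; EF_A = 4
ES_B = 0; EF_B = 8
ES_C = 0; EF_C = 9
ES_D = 0; EF_D = 11
ES_E = max(EF_A=4, EF_C=9) = 9; EF_E = 9+5 = 14
ES_F = 8; EF_F = 8+14 = 22
ES_G = 11; EF_G = 11+3 = 14
ES_H = max(EF_C=9, EF_G=14) = 14; EF_H = 14+5 = 19
ES_I = max(EF_C=9, EF_H=19) = 19; EF_I = 19+11 = 30
ES_J = max(EF_C=9, EF_E=14, EF_F=22, EF_I=30) = 30; EF_J = 30+12 = 42
Expected project duration μ = 42 days. Critical path: D → G → H → I → J.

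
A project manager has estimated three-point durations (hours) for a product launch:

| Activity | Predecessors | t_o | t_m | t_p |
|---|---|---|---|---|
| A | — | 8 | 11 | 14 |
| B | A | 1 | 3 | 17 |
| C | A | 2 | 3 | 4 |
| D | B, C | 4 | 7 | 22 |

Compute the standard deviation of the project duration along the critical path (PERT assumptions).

te_A = (8 + 4·11 + 14)/6 = 66/6 = 11; σ²_A = ((14−8)/6)² = 1.000
te_B = (1 + 4·3 + 17)/6 = 30/6 = 5; σ²_B = ((17−1)/6)² = 7.111
te_C = (2 + 4·3 + 4)/6 = 18/6 = 3; σ²_C = ((4−2)/6)² = 0.111
te_D = (4 + 4·7 + 22)/6 = 54/6 = 9; σ²_D = ((22−4)/6)² = 9.000

Forward pass:
ES_A = 0; EF_A = 11
ES_B = 11; EF_B = 11+5 = 16
ES_C = 11; EF_C = 11+3 = 14
ES_D = max(EF_B=16, EF_C=14) = 16; EF_D = 16+9 = 25
Expected project duration μ = 25 hours. Critical path: A → B → D.

Variance along critical path = 1.000 + 7.111 + 9.000 = 17.111
σ = √17.111 = 4.137 hours

4.14 hours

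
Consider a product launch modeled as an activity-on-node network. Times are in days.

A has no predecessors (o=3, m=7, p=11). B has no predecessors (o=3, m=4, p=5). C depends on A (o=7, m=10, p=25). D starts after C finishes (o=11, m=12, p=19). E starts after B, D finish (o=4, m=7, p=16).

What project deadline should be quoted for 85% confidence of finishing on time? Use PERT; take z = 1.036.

te_A = (3 + 4·7 + 11)/6 = 42/6 = 7; σ²_A = ((11−3)/6)² = 1.778
te_B = (3 + 4·4 + 5)/6 = 24/6 = 4; σ²_B = ((5−3)/6)² = 0.111
te_C = (7 + 4·10 + 25)/6 = 72/6 = 12; σ²_C = ((25−7)/6)² = 9.000
te_D = (11 + 4·12 + 19)/6 = 78/6 = 13; σ²_D = ((19−11)/6)² = 1.778
te_E = (4 + 4·7 + 16)/6 = 48/6 = 8; σ²_E = ((16−4)/6)² = 4.000

Forward pass:
ES_A = 0; EF_A = 7
ES_B = 0; EF_B = 4
ES_C = 7; EF_C = 7+12 = 19
ES_D = 19; EF_D = 19+13 = 32
ES_E = max(EF_B=4, EF_D=32) = 32; EF_E = 32+8 = 40
Expected project duration μ = 40 days. Critical path: A → C → D → E.

Variance along critical path = 1.778 + 9.000 + 1.778 + 4.000 = 16.556; σ = 4.069 days.
D = μ + z·σ = 40 + 1.036·4.069 = 44.2 days

44.2 days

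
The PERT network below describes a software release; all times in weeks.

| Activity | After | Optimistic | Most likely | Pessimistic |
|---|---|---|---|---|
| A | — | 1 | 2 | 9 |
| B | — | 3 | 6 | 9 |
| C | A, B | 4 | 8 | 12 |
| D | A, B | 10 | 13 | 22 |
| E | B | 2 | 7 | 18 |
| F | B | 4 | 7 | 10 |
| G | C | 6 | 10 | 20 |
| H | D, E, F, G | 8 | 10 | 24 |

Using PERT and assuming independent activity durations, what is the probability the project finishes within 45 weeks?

te_A = (1 + 4·2 + 9)/6 = 18/6 = 3; σ²_A = ((9−1)/6)² = 1.778
te_B = (3 + 4·6 + 9)/6 = 36/6 = 6; σ²_B = ((9−3)/6)² = 1.000
te_C = (4 + 4·8 + 12)/6 = 48/6 = 8; σ²_C = ((12−4)/6)² = 1.778
te_D = (10 + 4·13 + 22)/6 = 84/6 = 14; σ²_D = ((22−10)/6)² = 4.000
te_E = (2 + 4·7 + 18)/6 = 48/6 = 8; σ²_E = ((18−2)/6)² = 7.111
te_F = (4 + 4·7 + 10)/6 = 42/6 = 7; σ²_F = ((10−4)/6)² = 1.000
te_G = (6 + 4·10 + 20)/6 = 66/6 = 11; σ²_G = ((20−6)/6)² = 5.444
te_H = (8 + 4·10 + 24)/6 = 72/6 = 12; σ²_H = ((24−8)/6)² = 7.111

Forward pass:
ES_A = 0; EF_A = 3
ES_B = 0; EF_B = 6
ES_C = max(EF_A=3, EF_B=6) = 6; EF_C = 6+8 = 14
ES_D = max(EF_A=3, EF_B=6) = 6; EF_D = 6+14 = 20
ES_E = 6; EF_E = 6+8 = 14
ES_F = 6; EF_F = 6+7 = 13
ES_G = 14; EF_G = 14+11 = 25
ES_H = max(EF_D=20, EF_E=14, EF_F=13, EF_G=25) = 25; EF_H = 25+12 = 37
Expected project duration μ = 37 weeks. Critical path: B → C → G → H.

Variance along critical path = 1.000 + 1.778 + 5.444 + 7.111 = 15.333; σ = √15.333 = 3.916 weeks.
Z = (45 − 37) / 3.916 = 2.043
P(T ≤ 45) = Φ(2.043) ≈ 0.979

0.979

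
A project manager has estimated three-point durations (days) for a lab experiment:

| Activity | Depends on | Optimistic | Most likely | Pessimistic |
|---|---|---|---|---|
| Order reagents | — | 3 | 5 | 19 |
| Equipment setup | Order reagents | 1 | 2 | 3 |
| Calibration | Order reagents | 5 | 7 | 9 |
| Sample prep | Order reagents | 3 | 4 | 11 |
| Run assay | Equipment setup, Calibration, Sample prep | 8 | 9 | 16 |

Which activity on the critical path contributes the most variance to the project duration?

te_Order reagents = (3 + 4·5 + 19)/6 = 42/6 = 7; σ²_Order reagents = ((19−3)/6)² = 7.111
te_Equipment setup = (1 + 4·2 + 3)/6 = 12/6 = 2; σ²_Equipment setup = ((3−1)/6)² = 0.111
te_Calibration = (5 + 4·7 + 9)/6 = 42/6 = 7; σ²_Calibration = ((9−5)/6)² = 0.444
te_Sample prep = (3 + 4·4 + 11)/6 = 30/6 = 5; σ²_Sample prep = ((11−3)/6)² = 1.778
te_Run assay = (8 + 4·9 + 16)/6 = 60/6 = 10; σ²_Run assay = ((16−8)/6)² = 1.778

Forward pass:
ES_Order reagents = 0; EF_Order reagents = 7
ES_Equipment setup = 7; EF_Equipment setup = 7+2 = 9
ES_Calibration = 7; EF_Calibration = 7+7 = 14
ES_Sample prep = 7; EF_Sample prep = 7+5 = 12
ES_Run assay = max(EF_Equipment setup=9, EF_Calibration=14, EF_Sample prep=12) = 14; EF_Run assay = 14+10 = 24
Expected project duration μ = 24 days. Critical path: Order reagents → Calibration → Run assay.

Variances on critical path: σ²_Order reagents=7.111, σ²_Calibration=0.444, σ²_Run assay=1.778.
Largest is σ²_Order reagents = 7.111.

Order reagents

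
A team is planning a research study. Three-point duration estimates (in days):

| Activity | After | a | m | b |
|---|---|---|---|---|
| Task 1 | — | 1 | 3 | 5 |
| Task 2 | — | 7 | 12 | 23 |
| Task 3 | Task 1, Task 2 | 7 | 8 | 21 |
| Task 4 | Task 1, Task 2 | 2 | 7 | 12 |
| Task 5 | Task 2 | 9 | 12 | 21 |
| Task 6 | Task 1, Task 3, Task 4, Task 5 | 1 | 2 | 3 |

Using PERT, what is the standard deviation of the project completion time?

te_Task 1 = (1 + 4·3 + 5)/6 = 18/6 = 3; σ²_Task 1 = ((5−1)/6)² = 0.444
te_Task 2 = (7 + 4·12 + 23)/6 = 78/6 = 13; σ²_Task 2 = ((23−7)/6)² = 7.111
te_Task 3 = (7 + 4·8 + 21)/6 = 60/6 = 10; σ²_Task 3 = ((21−7)/6)² = 5.444
te_Task 4 = (2 + 4·7 + 12)/6 = 42/6 = 7; σ²_Task 4 = ((12−2)/6)² = 2.778
te_Task 5 = (9 + 4·12 + 21)/6 = 78/6 = 13; σ²_Task 5 = ((21−9)/6)² = 4.000
te_Task 6 = (1 + 4·2 + 3)/6 = 12/6 = 2; σ²_Task 6 = ((3−1)/6)² = 0.111

Forward pass:
ES_Task 1 = 0; EF_Task 1 = 3
ES_Task 2 = 0; EF_Task 2 = 13
ES_Task 3 = max(EF_Task 1=3, EF_Task 2=13) = 13; EF_Task 3 = 13+10 = 23
ES_Task 4 = max(EF_Task 1=3, EF_Task 2=13) = 13; EF_Task 4 = 13+7 = 20
ES_Task 5 = 13; EF_Task 5 = 13+13 = 26
ES_Task 6 = max(EF_Task 1=3, EF_Task 3=23, EF_Task 4=20, EF_Task 5=26) = 26; EF_Task 6 = 26+2 = 28
Expected project duration μ = 28 days. Critical path: Task 2 → Task 5 → Task 6.

Variance along critical path = 7.111 + 4.000 + 0.111 = 11.222
σ = √11.222 = 3.350 days

3.35 days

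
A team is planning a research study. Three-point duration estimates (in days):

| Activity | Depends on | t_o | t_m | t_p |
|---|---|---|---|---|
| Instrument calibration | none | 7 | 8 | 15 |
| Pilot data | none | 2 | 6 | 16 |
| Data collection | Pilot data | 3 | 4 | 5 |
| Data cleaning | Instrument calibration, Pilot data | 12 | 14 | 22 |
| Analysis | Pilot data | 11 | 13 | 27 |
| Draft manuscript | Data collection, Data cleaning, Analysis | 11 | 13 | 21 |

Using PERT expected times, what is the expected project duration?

te_Instrument calibration = (7 + 4·8 + 15)/6 = 54/6 = 9
te_Pilot data = (2 + 4·6 + 16)/6 = 42/6 = 7
te_Data collection = (3 + 4·4 + 5)/6 = 24/6 = 4
te_Data cleaning = (12 + 4·14 + 22)/6 = 90/6 = 15
te_Analysis = (11 + 4·13 + 27)/6 = 90/6 = 15
te_Draft manuscript = (11 + 4·13 + 21)/6 = 84/6 = 14

Forward pass:
ES_Instrument calibration = 0; EF_Instrument calibration = 9
ES_Pilot data = 0; EF_Pilot data = 7
ES_Data collection = 7; EF_Data collection = 7+4 = 11
ES_Data cleaning = max(EF_Instrument calibration=9, EF_Pilot data=7) = 9; EF_Data cleaning = 9+15 = 24
ES_Analysis = 7; EF_Analysis = 7+15 = 22
ES_Draft manuscript = max(EF_Data collection=11, EF_Data cleaning=24, EF_Analysis=22) = 24; EF_Draft manuscript = 24+14 = 38
Expected project duration μ = 38 days. Critical path: Instrument calibration → Data cleaning → Draft manuscript.

38 days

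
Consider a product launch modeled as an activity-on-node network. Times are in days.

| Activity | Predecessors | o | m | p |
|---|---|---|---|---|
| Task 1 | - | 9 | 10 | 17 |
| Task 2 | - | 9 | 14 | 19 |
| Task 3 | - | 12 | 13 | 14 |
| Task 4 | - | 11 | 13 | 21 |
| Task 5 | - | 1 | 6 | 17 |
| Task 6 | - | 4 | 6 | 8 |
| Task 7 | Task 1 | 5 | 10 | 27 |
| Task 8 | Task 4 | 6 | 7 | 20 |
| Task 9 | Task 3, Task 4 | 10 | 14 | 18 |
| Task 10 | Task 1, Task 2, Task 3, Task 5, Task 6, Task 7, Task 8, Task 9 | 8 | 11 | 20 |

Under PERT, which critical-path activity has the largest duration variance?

Task 10

te_Task 1 = (9 + 4·10 + 17)/6 = 66/6 = 11; σ²_Task 1 = ((17−9)/6)² = 1.778
te_Task 2 = (9 + 4·14 + 19)/6 = 84/6 = 14; σ²_Task 2 = ((19−9)/6)² = 2.778
te_Task 3 = (12 + 4·13 + 14)/6 = 78/6 = 13; σ²_Task 3 = ((14−12)/6)² = 0.111
te_Task 4 = (11 + 4·13 + 21)/6 = 84/6 = 14; σ²_Task 4 = ((21−11)/6)² = 2.778
te_Task 5 = (1 + 4·6 + 17)/6 = 42/6 = 7; σ²_Task 5 = ((17−1)/6)² = 7.111
te_Task 6 = (4 + 4·6 + 8)/6 = 36/6 = 6; σ²_Task 6 = ((8−4)/6)² = 0.444
te_Task 7 = (5 + 4·10 + 27)/6 = 72/6 = 12; σ²_Task 7 = ((27−5)/6)² = 13.444
te_Task 8 = (6 + 4·7 + 20)/6 = 54/6 = 9; σ²_Task 8 = ((20−6)/6)² = 5.444
te_Task 9 = (10 + 4·14 + 18)/6 = 84/6 = 14; σ²_Task 9 = ((18−10)/6)² = 1.778
te_Task 10 = (8 + 4·11 + 20)/6 = 72/6 = 12; σ²_Task 10 = ((20−8)/6)² = 4.000

Forward pass:
ES_Task 1 = 0; EF_Task 1 = 11
ES_Task 2 = 0; EF_Task 2 = 14
ES_Task 3 = 0; EF_Task 3 = 13
ES_Task 4 = 0; EF_Task 4 = 14
ES_Task 5 = 0; EF_Task 5 = 7
ES_Task 6 = 0; EF_Task 6 = 6
ES_Task 7 = 11; EF_Task 7 = 11+12 = 23
ES_Task 8 = 14; EF_Task 8 = 14+9 = 23
ES_Task 9 = max(EF_Task 3=13, EF_Task 4=14) = 14; EF_Task 9 = 14+14 = 28
ES_Task 10 = max(EF_Task 1=11, EF_Task 2=14, EF_Task 3=13, EF_Task 5=7, EF_Task 6=6, EF_Task 7=23, EF_Task 8=23, EF_Task 9=28) = 28; EF_Task 10 = 28+12 = 40
Expected project duration μ = 40 days. Critical path: Task 4 → Task 9 → Task 10.

Variances on critical path: σ²_Task 4=2.778, σ²_Task 9=1.778, σ²_Task 10=4.000.
Largest is σ²_Task 10 = 4.000.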